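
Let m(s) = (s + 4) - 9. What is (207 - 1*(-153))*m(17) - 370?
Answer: 3950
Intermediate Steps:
m(s) = -5 + s (m(s) = (4 + s) - 9 = -5 + s)
(207 - 1*(-153))*m(17) - 370 = (207 - 1*(-153))*(-5 + 17) - 370 = (207 + 153)*12 - 370 = 360*12 - 370 = 4320 - 370 = 3950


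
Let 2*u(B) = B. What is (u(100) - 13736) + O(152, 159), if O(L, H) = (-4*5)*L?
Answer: -16726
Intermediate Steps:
O(L, H) = -20*L
u(B) = B/2
(u(100) - 13736) + O(152, 159) = ((½)*100 - 13736) - 20*152 = (50 - 13736) - 3040 = -13686 - 3040 = -16726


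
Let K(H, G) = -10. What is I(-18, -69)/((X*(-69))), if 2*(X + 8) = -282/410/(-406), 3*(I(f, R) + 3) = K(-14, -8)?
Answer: -166460/14506767 ≈ -0.011475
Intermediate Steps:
I(f, R) = -19/3 (I(f, R) = -3 + (1/3)*(-10) = -3 - 10/3 = -19/3)
X = -1331539/166460 (X = -8 + (-282/410/(-406))/2 = -8 + (-282*1/410*(-1/406))/2 = -8 + (-141/205*(-1/406))/2 = -8 + (1/2)*(141/83230) = -8 + 141/166460 = -1331539/166460 ≈ -7.9992)
I(-18, -69)/((X*(-69))) = -19/(3*((-1331539/166460*(-69)))) = -19/(3*91876191/166460) = -19/3*166460/91876191 = -166460/14506767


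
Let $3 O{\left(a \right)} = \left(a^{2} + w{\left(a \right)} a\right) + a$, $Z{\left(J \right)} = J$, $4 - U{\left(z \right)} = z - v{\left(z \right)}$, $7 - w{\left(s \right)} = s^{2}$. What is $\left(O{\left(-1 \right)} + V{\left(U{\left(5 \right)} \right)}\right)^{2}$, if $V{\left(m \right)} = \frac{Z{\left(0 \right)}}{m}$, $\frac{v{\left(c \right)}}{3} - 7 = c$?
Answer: $4$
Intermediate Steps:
$w{\left(s \right)} = 7 - s^{2}$
$v{\left(c \right)} = 21 + 3 c$
$U{\left(z \right)} = 25 + 2 z$ ($U{\left(z \right)} = 4 - \left(z - \left(21 + 3 z\right)\right) = 4 - \left(-21 - 2 z\right) = 4 + \left(21 + 2 z\right) = 25 + 2 z$)
$O{\left(a \right)} = \frac{a}{3} + \frac{a^{2}}{3} + \frac{a \left(7 - a^{2}\right)}{3}$ ($O{\left(a \right)} = \frac{\left(a^{2} + \left(7 - a^{2}\right) a\right) + a}{3} = \frac{\left(a^{2} + a \left(7 - a^{2}\right)\right) + a}{3} = \frac{a + a^{2} + a \left(7 - a^{2}\right)}{3} = \frac{a}{3} + \frac{a^{2}}{3} + \frac{a \left(7 - a^{2}\right)}{3}$)
$V{\left(m \right)} = 0$ ($V{\left(m \right)} = \frac{0}{m} = 0$)
$\left(O{\left(-1 \right)} + V{\left(U{\left(5 \right)} \right)}\right)^{2} = \left(\frac{1}{3} \left(-1\right) \left(8 - 1 - \left(-1\right)^{2}\right) + 0\right)^{2} = \left(\frac{1}{3} \left(-1\right) \left(8 - 1 - 1\right) + 0\right)^{2} = \left(\frac{1}{3} \left(-1\right) 6 + 0\right)^{2} = \left(-2 + 0\right)^{2} = \left(-2\right)^{2} = 4$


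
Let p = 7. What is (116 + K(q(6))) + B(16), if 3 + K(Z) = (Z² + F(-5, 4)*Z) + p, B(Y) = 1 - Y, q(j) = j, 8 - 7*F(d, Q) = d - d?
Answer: 1035/7 ≈ 147.86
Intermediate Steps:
F(d, Q) = 8/7 (F(d, Q) = 8/7 - (d - d)/7 = 8/7 - ⅐*0 = 8/7 + 0 = 8/7)
K(Z) = 4 + Z² + 8*Z/7 (K(Z) = -3 + ((Z² + 8*Z/7) + 7) = -3 + (7 + Z² + 8*Z/7) = 4 + Z² + 8*Z/7)
(116 + K(q(6))) + B(16) = (116 + (4 + 6² + (8/7)*6)) + (1 - 1*16) = (116 + (4 + 36 + 48/7)) + (1 - 16) = (116 + 328/7) - 15 = 1140/7 - 15 = 1035/7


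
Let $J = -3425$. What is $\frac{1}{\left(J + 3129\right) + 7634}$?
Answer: $\frac{1}{7338} \approx 0.00013628$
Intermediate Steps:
$\frac{1}{\left(J + 3129\right) + 7634} = \frac{1}{\left(-3425 + 3129\right) + 7634} = \frac{1}{-296 + 7634} = \frac{1}{7338}$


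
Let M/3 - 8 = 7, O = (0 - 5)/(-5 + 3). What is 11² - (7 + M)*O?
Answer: -9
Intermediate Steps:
O = 5/2 (O = -5/(-2) = -5*(-½) = 5/2 ≈ 2.5000)
M = 45 (M = 24 + 3*7 = 24 + 21 = 45)
11² - (7 + M)*O = 11² - (7 + 45)*5/2 = 121 - 52*5/2 = 121 - 1*130 = 121 - 130 = -9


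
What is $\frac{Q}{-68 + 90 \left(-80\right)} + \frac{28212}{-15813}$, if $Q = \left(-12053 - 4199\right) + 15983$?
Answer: $- \frac{66930373}{38309628} \approx -1.7471$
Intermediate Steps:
$Q = -269$ ($Q = -16252 + 15983 = -269$)
$\frac{Q}{-68 + 90 \left(-80\right)} + \frac{28212}{-15813} = - \frac{269}{-68 + 90 \left(-80\right)} + \frac{28212}{-15813} = - \frac{269}{-68 - 7200} + 28212 \left(- \frac{1}{15813}\right) = - \frac{269}{-7268} - \frac{9404}{5271} = \left(-269\right) \left(- \frac{1}{7268}\right) - \frac{9404}{5271} = \frac{269}{7268} - \frac{9404}{5271} = - \frac{66930373}{38309628}$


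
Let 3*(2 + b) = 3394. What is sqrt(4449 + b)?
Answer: sqrt(50205)/3 ≈ 74.688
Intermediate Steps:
b = 3388/3 (b = -2 + (1/3)*3394 = -2 + 3394/3 = 3388/3 ≈ 1129.3)
sqrt(4449 + b) = sqrt(4449 + 3388/3) = sqrt(16735/3) = sqrt(50205)/3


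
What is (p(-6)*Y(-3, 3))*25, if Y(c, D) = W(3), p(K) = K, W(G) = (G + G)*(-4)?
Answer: 3600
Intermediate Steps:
W(G) = -8*G (W(G) = (2*G)*(-4) = -8*G)
Y(c, D) = -24 (Y(c, D) = -8*3 = -24)
(p(-6)*Y(-3, 3))*25 = -6*(-24)*25 = 144*25 = 3600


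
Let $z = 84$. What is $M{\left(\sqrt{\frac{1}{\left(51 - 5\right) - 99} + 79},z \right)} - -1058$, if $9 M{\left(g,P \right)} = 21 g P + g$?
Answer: $1058 + \frac{1765 \sqrt{221858}}{477} \approx 2800.9$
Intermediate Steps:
$M{\left(g,P \right)} = \frac{g}{9} + \frac{7 P g}{3}$ ($M{\left(g,P \right)} = \frac{21 g P + g}{9} = \frac{21 P g + g}{9} = \frac{g + 21 P g}{9} = \frac{g}{9} + \frac{7 P g}{3}$)
$M{\left(\sqrt{\frac{1}{\left(51 - 5\right) - 99} + 79},z \right)} - -1058 = \frac{\sqrt{\frac{1}{\left(51 - 5\right) - 99} + 79} \left(1 + 21 \cdot 84\right)}{9} - -1058 = \frac{\sqrt{\frac{1}{\left(51 - 5\right) - 99} + 79} \left(1 + 1764\right)}{9} + \left(-12917 + 13975\right) = \frac{1}{9} \sqrt{\frac{1}{46 - 99} + 79} \cdot 1765 + 1058 = \frac{1}{9} \sqrt{\frac{1}{-53} + 79} \cdot 1765 + 1058 = \frac{1}{9} \sqrt{- \frac{1}{53} + 79} \cdot 1765 + 1058 = \frac{1}{9} \sqrt{\frac{4186}{53}} \cdot 1765 + 1058 = \frac{1}{9} \frac{\sqrt{221858}}{53} \cdot 1765 + 1058 = \frac{1765 \sqrt{221858}}{477} + 1058 = 1058 + \frac{1765 \sqrt{221858}}{477}$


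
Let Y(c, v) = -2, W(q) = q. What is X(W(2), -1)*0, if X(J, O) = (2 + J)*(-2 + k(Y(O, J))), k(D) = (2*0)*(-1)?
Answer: 0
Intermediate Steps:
k(D) = 0 (k(D) = 0*(-1) = 0)
X(J, O) = -4 - 2*J (X(J, O) = (2 + J)*(-2 + 0) = (2 + J)*(-2) = -4 - 2*J)
X(W(2), -1)*0 = (-4 - 2*2)*0 = (-4 - 4)*0 = -8*0 = 0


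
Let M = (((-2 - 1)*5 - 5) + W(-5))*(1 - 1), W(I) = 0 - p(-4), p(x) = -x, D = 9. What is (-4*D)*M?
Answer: 0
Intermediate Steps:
W(I) = -4 (W(I) = 0 - (-1)*(-4) = 0 - 1*4 = 0 - 4 = -4)
M = 0 (M = (((-2 - 1)*5 - 5) - 4)*(1 - 1) = ((-3*5 - 5) - 4)*0 = ((-15 - 5) - 4)*0 = (-20 - 4)*0 = -24*0 = 0)
(-4*D)*M = -4*9*0 = -36*0 = 0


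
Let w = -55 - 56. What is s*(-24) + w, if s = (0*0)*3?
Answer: -111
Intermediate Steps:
w = -111
s = 0 (s = 0*3 = 0)
s*(-24) + w = 0*(-24) - 111 = 0 - 111 = -111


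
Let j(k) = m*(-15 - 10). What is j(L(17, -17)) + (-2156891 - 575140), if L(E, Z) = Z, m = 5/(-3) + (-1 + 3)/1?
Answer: -8196118/3 ≈ -2.7320e+6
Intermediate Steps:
m = ⅓ (m = 5*(-⅓) + 2*1 = -5/3 + 2 = ⅓ ≈ 0.33333)
j(k) = -25/3 (j(k) = (-15 - 10)/3 = (⅓)*(-25) = -25/3)
j(L(17, -17)) + (-2156891 - 575140) = -25/3 + (-2156891 - 575140) = -25/3 - 2732031 = -8196118/3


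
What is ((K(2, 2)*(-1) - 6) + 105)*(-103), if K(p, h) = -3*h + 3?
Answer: -10506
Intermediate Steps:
K(p, h) = 3 - 3*h
((K(2, 2)*(-1) - 6) + 105)*(-103) = (((3 - 3*2)*(-1) - 6) + 105)*(-103) = (((3 - 6)*(-1) - 6) + 105)*(-103) = ((-3*(-1) - 6) + 105)*(-103) = ((3 - 6) + 105)*(-103) = (-3 + 105)*(-103) = 102*(-103) = -10506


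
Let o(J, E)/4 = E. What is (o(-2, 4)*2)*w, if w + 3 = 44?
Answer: 1312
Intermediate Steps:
w = 41 (w = -3 + 44 = 41)
o(J, E) = 4*E
(o(-2, 4)*2)*w = ((4*4)*2)*41 = (16*2)*41 = 32*41 = 1312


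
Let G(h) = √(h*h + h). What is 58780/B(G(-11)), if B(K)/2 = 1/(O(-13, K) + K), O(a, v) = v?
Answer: 58780*√110 ≈ 6.1649e+5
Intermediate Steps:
G(h) = √(h + h²) (G(h) = √(h² + h) = √(h + h²))
B(K) = 1/K (B(K) = 2/(K + K) = 2/((2*K)) = 2*(1/(2*K)) = 1/K)
58780/B(G(-11)) = 58780/(1/(√(-11*(1 - 11)))) = 58780/(1/(√(-11*(-10)))) = 58780/(1/(√110)) = 58780/((√110/110)) = 58780*√110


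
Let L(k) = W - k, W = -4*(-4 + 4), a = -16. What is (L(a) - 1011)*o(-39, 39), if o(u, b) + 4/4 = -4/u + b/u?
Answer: 73630/39 ≈ 1887.9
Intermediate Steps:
o(u, b) = -1 - 4/u + b/u (o(u, b) = -1 + (-4/u + b/u) = -1 - 4/u + b/u)
W = 0 (W = -4*0 = 0)
L(k) = -k (L(k) = 0 - k = -k)
(L(a) - 1011)*o(-39, 39) = (-1*(-16) - 1011)*((-4 + 39 - 1*(-39))/(-39)) = (16 - 1011)*(-(-4 + 39 + 39)/39) = -(-995)*74/39 = -995*(-74/39) = 73630/39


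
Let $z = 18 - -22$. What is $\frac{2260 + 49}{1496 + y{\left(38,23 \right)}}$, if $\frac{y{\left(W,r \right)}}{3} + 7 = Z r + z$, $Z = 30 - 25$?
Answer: $\frac{2309}{1940} \approx 1.1902$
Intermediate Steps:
$Z = 5$
$z = 40$ ($z = 18 + 22 = 40$)
$y{\left(W,r \right)} = 99 + 15 r$ ($y{\left(W,r \right)} = -21 + 3 \left(5 r + 40\right) = -21 + 3 \left(40 + 5 r\right) = -21 + \left(120 + 15 r\right) = 99 + 15 r$)
$\frac{2260 + 49}{1496 + y{\left(38,23 \right)}} = \frac{2260 + 49}{1496 + \left(99 + 15 \cdot 23\right)} = \frac{2309}{1496 + \left(99 + 345\right)} = \frac{2309}{1496 + 444} = \frac{2309}{1940}$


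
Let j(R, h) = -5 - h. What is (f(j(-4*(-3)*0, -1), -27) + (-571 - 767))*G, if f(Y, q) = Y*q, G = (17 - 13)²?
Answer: -19680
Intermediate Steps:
G = 16 (G = 4² = 16)
(f(j(-4*(-3)*0, -1), -27) + (-571 - 767))*G = ((-5 - 1*(-1))*(-27) + (-571 - 767))*16 = ((-5 + 1)*(-27) - 1338)*16 = (-4*(-27) - 1338)*16 = (108 - 1338)*16 = -1230*16 = -19680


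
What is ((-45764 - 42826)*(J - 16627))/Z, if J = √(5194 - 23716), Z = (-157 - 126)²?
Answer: 1472985930/80089 - 1860390*I*√42/80089 ≈ 18392.0 - 150.54*I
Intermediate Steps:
Z = 80089 (Z = (-283)² = 80089)
J = 21*I*√42 (J = √(-18522) = 21*I*√42 ≈ 136.1*I)
((-45764 - 42826)*(J - 16627))/Z = ((-45764 - 42826)*(21*I*√42 - 16627))/80089 = -88590*(-16627 + 21*I*√42)*(1/80089) = (1472985930 - 1860390*I*√42)*(1/80089) = 1472985930/80089 - 1860390*I*√42/80089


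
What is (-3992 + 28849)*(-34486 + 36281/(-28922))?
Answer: -24793375351661/28922 ≈ -8.5725e+8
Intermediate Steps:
(-3992 + 28849)*(-34486 + 36281/(-28922)) = 24857*(-34486 + 36281*(-1/28922)) = 24857*(-34486 - 36281/28922) = 24857*(-997440373/28922) = -24793375351661/28922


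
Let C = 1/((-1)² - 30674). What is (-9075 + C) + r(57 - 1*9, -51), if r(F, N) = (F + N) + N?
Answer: -280013818/30673 ≈ -9129.0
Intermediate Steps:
C = -1/30673 (C = 1/(1 - 30674) = 1/(-30673) = -1/30673 ≈ -3.2602e-5)
r(F, N) = F + 2*N
(-9075 + C) + r(57 - 1*9, -51) = (-9075 - 1/30673) + ((57 - 1*9) + 2*(-51)) = -278357476/30673 + ((57 - 9) - 102) = -278357476/30673 + (48 - 102) = -278357476/30673 - 54 = -280013818/30673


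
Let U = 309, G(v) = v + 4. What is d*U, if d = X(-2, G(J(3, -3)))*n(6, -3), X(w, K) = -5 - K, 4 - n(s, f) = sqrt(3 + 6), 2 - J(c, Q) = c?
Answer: -2472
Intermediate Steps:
J(c, Q) = 2 - c
G(v) = 4 + v
n(s, f) = 1 (n(s, f) = 4 - sqrt(3 + 6) = 4 - sqrt(9) = 4 - 1*3 = 4 - 3 = 1)
d = -8 (d = (-5 - (4 + (2 - 1*3)))*1 = (-5 - (4 + (2 - 3)))*1 = (-5 - (4 - 1))*1 = (-5 - 1*3)*1 = (-5 - 3)*1 = -8*1 = -8)
d*U = -8*309 = -2472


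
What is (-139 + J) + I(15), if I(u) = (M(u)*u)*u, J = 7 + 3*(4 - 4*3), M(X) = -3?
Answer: -831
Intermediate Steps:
J = -17 (J = 7 + 3*(4 - 12) = 7 + 3*(-8) = 7 - 24 = -17)
I(u) = -3*u**2 (I(u) = (-3*u)*u = -3*u**2)
(-139 + J) + I(15) = (-139 - 17) - 3*15**2 = -156 - 3*225 = -156 - 675 = -831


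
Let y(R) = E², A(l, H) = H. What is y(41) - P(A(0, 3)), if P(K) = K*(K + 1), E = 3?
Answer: -3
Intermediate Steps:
P(K) = K*(1 + K)
y(R) = 9 (y(R) = 3² = 9)
y(41) - P(A(0, 3)) = 9 - 3*(1 + 3) = 9 - 3*4 = 9 - 1*12 = 9 - 12 = -3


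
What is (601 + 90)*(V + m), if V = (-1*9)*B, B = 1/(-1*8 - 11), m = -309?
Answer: -4050642/19 ≈ -2.1319e+5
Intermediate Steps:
B = -1/19 (B = 1/(-8 - 11) = 1/(-19) = -1/19 ≈ -0.052632)
V = 9/19 (V = -1*9*(-1/19) = -9*(-1/19) = 9/19 ≈ 0.47368)
(601 + 90)*(V + m) = (601 + 90)*(9/19 - 309) = 691*(-5862/19) = -4050642/19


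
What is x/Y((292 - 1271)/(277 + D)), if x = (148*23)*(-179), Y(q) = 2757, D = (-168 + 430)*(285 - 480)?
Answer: -609316/2757 ≈ -221.01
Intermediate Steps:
D = -51090 (D = 262*(-195) = -51090)
x = -609316 (x = 3404*(-179) = -609316)
x/Y((292 - 1271)/(277 + D)) = -609316/2757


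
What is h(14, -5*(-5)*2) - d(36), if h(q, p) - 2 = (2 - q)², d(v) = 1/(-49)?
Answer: 7155/49 ≈ 146.02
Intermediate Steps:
d(v) = -1/49
h(q, p) = 2 + (2 - q)²
h(14, -5*(-5)*2) - d(36) = (2 + (-2 + 14)²) - 1*(-1/49) = (2 + 12²) + 1/49 = (2 + 144) + 1/49 = 146 + 1/49 = 7155/49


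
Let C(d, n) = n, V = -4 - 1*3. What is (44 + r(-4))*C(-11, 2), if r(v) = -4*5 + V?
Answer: 34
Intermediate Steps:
V = -7 (V = -4 - 3 = -7)
r(v) = -27 (r(v) = -4*5 - 7 = -20 - 7 = -27)
(44 + r(-4))*C(-11, 2) = (44 - 27)*2 = 17*2 = 34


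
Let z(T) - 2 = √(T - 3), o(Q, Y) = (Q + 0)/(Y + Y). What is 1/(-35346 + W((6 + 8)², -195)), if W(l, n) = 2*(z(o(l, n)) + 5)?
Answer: -1722435/60857074103 - I*√133185/121714148206 ≈ -2.8303e-5 - 2.9984e-9*I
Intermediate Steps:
o(Q, Y) = Q/(2*Y) (o(Q, Y) = Q/((2*Y)) = Q*(1/(2*Y)) = Q/(2*Y))
z(T) = 2 + √(-3 + T) (z(T) = 2 + √(T - 3) = 2 + √(-3 + T))
W(l, n) = 14 + 2*√(-3 + l/(2*n)) (W(l, n) = 2*((2 + √(-3 + l/(2*n))) + 5) = 2*(7 + √(-3 + l/(2*n))) = 14 + 2*√(-3 + l/(2*n)))
1/(-35346 + W((6 + 8)², -195)) = 1/(-35346 + (14 + √(-12 + 2*(6 + 8)²/(-195)))) = 1/(-35346 + (14 + √(-12 + 2*14²*(-1/195)))) = 1/(-35346 + (14 + √(-12 + 2*196*(-1/195)))) = 1/(-35346 + (14 + √(-12 - 392/195))) = 1/(-35346 + (14 + √(-2732/195))) = 1/(-35346 + (14 + 2*I*√133185/195)) = 1/(-35332 + 2*I*√133185/195)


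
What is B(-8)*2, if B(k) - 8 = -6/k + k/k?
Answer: 39/2 ≈ 19.500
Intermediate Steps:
B(k) = 9 - 6/k (B(k) = 8 + (-6/k + k/k) = 8 + (-6/k + 1) = 8 + (1 - 6/k) = 9 - 6/k)
B(-8)*2 = (9 - 6/(-8))*2 = (9 - 6*(-⅛))*2 = (9 + ¾)*2 = (39/4)*2 = 39/2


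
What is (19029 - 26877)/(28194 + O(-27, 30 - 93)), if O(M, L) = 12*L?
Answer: -1308/4573 ≈ -0.28603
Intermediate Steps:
(19029 - 26877)/(28194 + O(-27, 30 - 93)) = (19029 - 26877)/(28194 + 12*(30 - 93)) = -7848/(28194 + 12*(-63)) = -7848/(28194 - 756) = -7848/27438 = -7848*1/27438 = -1308/4573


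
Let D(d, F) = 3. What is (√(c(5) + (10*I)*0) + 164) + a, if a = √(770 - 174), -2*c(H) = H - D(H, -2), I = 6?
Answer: 164 + I + 2*√149 ≈ 188.41 + 1.0*I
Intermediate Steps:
c(H) = 3/2 - H/2 (c(H) = -(H - 1*3)/2 = -(H - 3)/2 = -(-3 + H)/2 = 3/2 - H/2)
a = 2*√149 (a = √596 = 2*√149 ≈ 24.413)
(√(c(5) + (10*I)*0) + 164) + a = (√((3/2 - ½*5) + (10*6)*0) + 164) + 2*√149 = (√((3/2 - 5/2) + 60*0) + 164) + 2*√149 = (√(-1 + 0) + 164) + 2*√149 = (√(-1) + 164) + 2*√149 = (I + 164) + 2*√149 = (164 + I) + 2*√149 = 164 + I + 2*√149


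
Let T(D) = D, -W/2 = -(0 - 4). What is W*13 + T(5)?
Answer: -99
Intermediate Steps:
W = -8 (W = -(-2)*(0 - 4) = -(-2)*(-4) = -2*4 = -8)
W*13 + T(5) = -8*13 + 5 = -104 + 5 = -99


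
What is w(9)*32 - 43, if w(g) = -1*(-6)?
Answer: 149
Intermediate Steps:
w(g) = 6
w(9)*32 - 43 = 6*32 - 43 = 192 - 43 = 149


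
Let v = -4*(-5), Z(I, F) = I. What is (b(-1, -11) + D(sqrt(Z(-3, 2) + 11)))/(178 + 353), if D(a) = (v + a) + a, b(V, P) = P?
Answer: 1/59 + 4*sqrt(2)/531 ≈ 0.027602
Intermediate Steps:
v = 20
D(a) = 20 + 2*a (D(a) = (20 + a) + a = 20 + 2*a)
(b(-1, -11) + D(sqrt(Z(-3, 2) + 11)))/(178 + 353) = (-11 + (20 + 2*sqrt(-3 + 11)))/(178 + 353) = (-11 + (20 + 2*sqrt(8)))/531 = (-11 + (20 + 2*(2*sqrt(2))))*(1/531) = (-11 + (20 + 4*sqrt(2)))*(1/531) = (9 + 4*sqrt(2))*(1/531) = 1/59 + 4*sqrt(2)/531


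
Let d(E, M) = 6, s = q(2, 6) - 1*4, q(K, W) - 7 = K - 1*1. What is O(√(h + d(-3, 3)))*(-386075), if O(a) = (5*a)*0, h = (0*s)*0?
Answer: 0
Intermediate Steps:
q(K, W) = 6 + K (q(K, W) = 7 + (K - 1*1) = 7 + (K - 1) = 7 + (-1 + K) = 6 + K)
s = 4 (s = (6 + 2) - 1*4 = 8 - 4 = 4)
h = 0 (h = (0*4)*0 = 0*0 = 0)
O(a) = 0
O(√(h + d(-3, 3)))*(-386075) = 0*(-386075) = 0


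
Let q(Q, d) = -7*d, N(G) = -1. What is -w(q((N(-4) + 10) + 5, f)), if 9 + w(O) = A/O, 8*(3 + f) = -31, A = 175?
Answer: 59/11 ≈ 5.3636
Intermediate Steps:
f = -55/8 (f = -3 + (⅛)*(-31) = -3 - 31/8 = -55/8 ≈ -6.8750)
w(O) = -9 + 175/O
-w(q((N(-4) + 10) + 5, f)) = -(-9 + 175/((-7*(-55/8)))) = -(-9 + 175/(385/8)) = -(-9 + 175*(8/385)) = -(-9 + 40/11) = -1*(-59/11) = 59/11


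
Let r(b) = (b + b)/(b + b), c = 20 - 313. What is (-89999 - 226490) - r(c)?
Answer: -316490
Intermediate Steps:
c = -293
r(b) = 1 (r(b) = (2*b)/((2*b)) = (2*b)*(1/(2*b)) = 1)
(-89999 - 226490) - r(c) = (-89999 - 226490) - 1*1 = -316489 - 1 = -316490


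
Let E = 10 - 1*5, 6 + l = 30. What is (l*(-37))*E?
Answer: -4440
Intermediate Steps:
l = 24 (l = -6 + 30 = 24)
E = 5 (E = 10 - 5 = 5)
(l*(-37))*E = (24*(-37))*5 = -888*5 = -4440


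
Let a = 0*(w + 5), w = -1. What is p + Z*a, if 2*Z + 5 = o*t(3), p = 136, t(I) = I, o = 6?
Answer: 136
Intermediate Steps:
Z = 13/2 (Z = -5/2 + (6*3)/2 = -5/2 + (1/2)*18 = -5/2 + 9 = 13/2 ≈ 6.5000)
a = 0 (a = 0*(-1 + 5) = 0*4 = 0)
p + Z*a = 136 + (13/2)*0 = 136 + 0 = 136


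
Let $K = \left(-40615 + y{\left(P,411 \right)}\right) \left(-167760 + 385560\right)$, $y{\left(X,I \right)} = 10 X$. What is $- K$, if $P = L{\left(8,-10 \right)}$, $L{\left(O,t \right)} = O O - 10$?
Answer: $8728335000$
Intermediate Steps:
$L{\left(O,t \right)} = -10 + O^{2}$ ($L{\left(O,t \right)} = O^{2} - 10 = -10 + O^{2}$)
$P = 54$ ($P = -10 + 8^{2} = -10 + 64 = 54$)
$K = -8728335000$ ($K = \left(-40615 + 10 \cdot 54\right) \left(-167760 + 385560\right) = \left(-40615 + 540\right) 217800 = \left(-40075\right) 217800 = -8728335000$)
$- K = \left(-1\right) \left(-8728335000\right) = 8728335000$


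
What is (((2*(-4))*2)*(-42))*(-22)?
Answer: -14784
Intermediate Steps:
(((2*(-4))*2)*(-42))*(-22) = (-8*2*(-42))*(-22) = -16*(-42)*(-22) = 672*(-22) = -14784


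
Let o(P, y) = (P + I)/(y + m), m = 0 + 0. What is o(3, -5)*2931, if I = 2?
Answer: -2931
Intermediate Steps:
m = 0
o(P, y) = (2 + P)/y (o(P, y) = (P + 2)/(y + 0) = (2 + P)/y)
o(3, -5)*2931 = ((2 + 3)/(-5))*2931 = -1/5*5*2931 = -1*2931 = -2931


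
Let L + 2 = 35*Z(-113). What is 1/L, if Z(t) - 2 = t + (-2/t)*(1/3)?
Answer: -339/1317623 ≈ -0.00025728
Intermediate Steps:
Z(t) = 2 + t - 2/(3*t) (Z(t) = 2 + (t + (-2/t)*(1/3)) = 2 + (t + (-2/t)*(1*(⅓))) = 2 + (t - 2/t*(⅓)) = 2 + (t - 2/(3*t)) = 2 + t - 2/(3*t))
L = -1317623/339 (L = -2 + 35*(2 - 113 - ⅔/(-113)) = -2 + 35*(2 - 113 - ⅔*(-1/113)) = -2 + 35*(2 - 113 + 2/339) = -2 + 35*(-37627/339) = -2 - 1316945/339 = -1317623/339 ≈ -3886.8)
1/L = 1/(-1317623/339) = -339/1317623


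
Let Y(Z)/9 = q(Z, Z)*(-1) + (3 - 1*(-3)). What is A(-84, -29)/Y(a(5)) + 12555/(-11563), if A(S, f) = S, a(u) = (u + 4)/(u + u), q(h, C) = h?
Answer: -166405/57069 ≈ -2.9159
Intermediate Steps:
a(u) = (4 + u)/(2*u) (a(u) = (4 + u)/((2*u)) = (4 + u)*(1/(2*u)) = (4 + u)/(2*u))
Y(Z) = 54 - 9*Z (Y(Z) = 9*(Z*(-1) + (3 - 1*(-3))) = 9*(-Z + (3 + 3)) = 9*(-Z + 6) = 9*(6 - Z) = 54 - 9*Z)
A(-84, -29)/Y(a(5)) + 12555/(-11563) = -84/(54 - 9*(4 + 5)/(2*5)) + 12555/(-11563) = -84/(54 - 9*9/(2*5)) + 12555*(-1/11563) = -84/(54 - 9*9/10) - 405/373 = -84/(54 - 81/10) - 405/373 = -84/459/10 - 405/373 = -84*10/459 - 405/373 = -280/153 - 405/373 = -166405/57069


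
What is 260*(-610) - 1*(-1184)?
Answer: -157416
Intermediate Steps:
260*(-610) - 1*(-1184) = -158600 + 1184 = -157416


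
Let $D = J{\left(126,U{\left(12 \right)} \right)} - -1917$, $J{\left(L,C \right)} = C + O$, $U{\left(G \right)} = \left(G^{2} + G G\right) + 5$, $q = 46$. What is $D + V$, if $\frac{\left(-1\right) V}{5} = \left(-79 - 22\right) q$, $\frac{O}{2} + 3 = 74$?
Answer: $25582$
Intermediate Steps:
$O = 142$ ($O = -6 + 2 \cdot 74 = -6 + 148 = 142$)
$V = 23230$ ($V = - 5 \left(-79 - 22\right) 46 = - 5 \left(\left(-101\right) 46\right) = \left(-5\right) \left(-4646\right) = 23230$)
$U{\left(G \right)} = 5 + 2 G^{2}$ ($U{\left(G \right)} = \left(G^{2} + G^{2}\right) + 5 = 2 G^{2} + 5 = 5 + 2 G^{2}$)
$J{\left(L,C \right)} = 142 + C$ ($J{\left(L,C \right)} = C + 142 = 142 + C$)
$D = 2352$ ($D = \left(142 + \left(5 + 2 \cdot 12^{2}\right)\right) - -1917 = \left(142 + \left(5 + 2 \cdot 144\right)\right) + 1917 = \left(142 + \left(5 + 288\right)\right) + 1917 = \left(142 + 293\right) + 1917 = 435 + 1917 = 2352$)
$D + V = 2352 + 23230 = 25582$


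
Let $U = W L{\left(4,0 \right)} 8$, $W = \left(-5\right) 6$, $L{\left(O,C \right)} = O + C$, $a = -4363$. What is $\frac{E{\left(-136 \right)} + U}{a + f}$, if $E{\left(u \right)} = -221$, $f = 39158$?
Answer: $- \frac{1181}{34795} \approx -0.033942$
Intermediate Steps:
$L{\left(O,C \right)} = C + O$
$W = -30$
$U = -960$ ($U = - 30 \left(0 + 4\right) 8 = \left(-30\right) 4 \cdot 8 = \left(-120\right) 8 = -960$)
$\frac{E{\left(-136 \right)} + U}{a + f} = \frac{-221 - 960}{-4363 + 39158} = - \frac{1181}{34795}$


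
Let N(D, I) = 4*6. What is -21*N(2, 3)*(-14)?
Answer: 7056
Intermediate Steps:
N(D, I) = 24
-21*N(2, 3)*(-14) = -21*24*(-14) = -504*(-14) = 7056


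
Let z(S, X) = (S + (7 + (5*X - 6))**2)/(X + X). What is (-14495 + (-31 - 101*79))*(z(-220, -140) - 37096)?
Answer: 6992792823/8 ≈ 8.7410e+8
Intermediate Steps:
z(S, X) = (S + (1 + 5*X)**2)/(2*X) (z(S, X) = (S + (7 + (-6 + 5*X))**2)/((2*X)) = (S + (1 + 5*X)**2)*(1/(2*X)) = (S + (1 + 5*X)**2)/(2*X))
(-14495 + (-31 - 101*79))*(z(-220, -140) - 37096) = (-14495 + (-31 - 101*79))*((1/2)*(-220 + (1 + 5*(-140))**2)/(-140) - 37096) = (-14495 + (-31 - 7979))*((1/2)*(-1/140)*(-220 + (1 - 700)**2) - 37096) = (-14495 - 8010)*((1/2)*(-1/140)*(-220 + (-699)**2) - 37096) = -22505*((1/2)*(-1/140)*(-220 + 488601) - 37096) = -22505*((1/2)*(-1/140)*488381 - 37096) = -22505*(-488381/280 - 37096) = -22505*(-10875261/280) = 6992792823/8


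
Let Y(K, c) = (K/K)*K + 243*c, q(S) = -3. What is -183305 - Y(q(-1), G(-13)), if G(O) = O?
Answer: -180143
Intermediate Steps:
Y(K, c) = K + 243*c (Y(K, c) = 1*K + 243*c = K + 243*c)
-183305 - Y(q(-1), G(-13)) = -183305 - (-3 + 243*(-13)) = -183305 - (-3 - 3159) = -183305 - 1*(-3162) = -183305 + 3162 = -180143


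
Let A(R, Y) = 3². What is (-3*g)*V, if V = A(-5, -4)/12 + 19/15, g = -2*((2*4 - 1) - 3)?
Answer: 242/5 ≈ 48.400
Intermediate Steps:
A(R, Y) = 9
g = -8 (g = -2*((8 - 1) - 3) = -2*(7 - 3) = -2*4 = -8)
V = 121/60 (V = 9/12 + 19/15 = 9*(1/12) + 19*(1/15) = ¾ + 19/15 = 121/60 ≈ 2.0167)
(-3*g)*V = -3*(-8)*(121/60) = 24*(121/60) = 242/5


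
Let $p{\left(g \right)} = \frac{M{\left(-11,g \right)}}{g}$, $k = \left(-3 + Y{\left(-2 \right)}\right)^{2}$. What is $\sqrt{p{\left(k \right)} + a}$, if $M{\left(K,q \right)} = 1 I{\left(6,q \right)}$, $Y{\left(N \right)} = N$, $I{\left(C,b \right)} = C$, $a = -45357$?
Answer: $\frac{9 i \sqrt{13999}}{5} \approx 212.97 i$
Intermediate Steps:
$M{\left(K,q \right)} = 6$ ($M{\left(K,q \right)} = 1 \cdot 6 = 6$)
$k = 25$ ($k = \left(-3 - 2\right)^{2} = \left(-5\right)^{2} = 25$)
$p{\left(g \right)} = \frac{6}{g}$
$\sqrt{p{\left(k \right)} + a} = \sqrt{\frac{6}{25} - 45357} = \sqrt{- \frac{1133919}{25}} = \frac{9 i \sqrt{13999}}{5}$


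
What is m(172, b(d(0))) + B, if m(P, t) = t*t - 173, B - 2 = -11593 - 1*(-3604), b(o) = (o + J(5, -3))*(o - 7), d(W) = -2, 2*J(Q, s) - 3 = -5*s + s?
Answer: -22839/4 ≈ -5709.8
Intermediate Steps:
J(Q, s) = 3/2 - 2*s (J(Q, s) = 3/2 + (-5*s + s)/2 = 3/2 + (-4*s)/2 = 3/2 - 2*s)
b(o) = (-7 + o)*(15/2 + o) (b(o) = (o + (3/2 - 2*(-3)))*(o - 7) = (o + (3/2 + 6))*(-7 + o) = (o + 15/2)*(-7 + o) = (15/2 + o)*(-7 + o) = (-7 + o)*(15/2 + o))
B = -7987 (B = 2 + (-11593 - 1*(-3604)) = 2 + (-11593 + 3604) = 2 - 7989 = -7987)
m(P, t) = -173 + t**2 (m(P, t) = t**2 - 173 = -173 + t**2)
m(172, b(d(0))) + B = (-173 + (-105/2 + (-2)**2 + (1/2)*(-2))**2) - 7987 = (-173 + (-105/2 + 4 - 1)**2) - 7987 = (-173 + (-99/2)**2) - 7987 = (-173 + 9801/4) - 7987 = 9109/4 - 7987 = -22839/4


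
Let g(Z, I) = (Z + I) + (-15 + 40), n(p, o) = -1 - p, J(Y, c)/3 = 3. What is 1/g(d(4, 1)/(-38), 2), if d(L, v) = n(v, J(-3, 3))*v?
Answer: 19/514 ≈ 0.036965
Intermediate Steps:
J(Y, c) = 9 (J(Y, c) = 3*3 = 9)
d(L, v) = v*(-1 - v) (d(L, v) = (-1 - v)*v = v*(-1 - v))
g(Z, I) = 25 + I + Z (g(Z, I) = (I + Z) + 25 = 25 + I + Z)
1/g(d(4, 1)/(-38), 2) = 1/(25 + 2 - 1*1*(1 + 1)/(-38)) = 1/(25 + 2 - 1*1*2*(-1/38)) = 1/(25 + 2 - 2*(-1/38)) = 1/(25 + 2 + 1/19) = 1/(514/19) = 19/514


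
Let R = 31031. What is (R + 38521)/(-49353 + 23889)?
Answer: -2898/1061 ≈ -2.7314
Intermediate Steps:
(R + 38521)/(-49353 + 23889) = (31031 + 38521)/(-49353 + 23889) = 69552/(-25464) = 69552*(-1/25464) = -2898/1061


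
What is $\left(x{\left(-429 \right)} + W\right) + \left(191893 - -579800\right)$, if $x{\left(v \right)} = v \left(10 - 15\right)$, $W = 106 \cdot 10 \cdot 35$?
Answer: $810938$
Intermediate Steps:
$W = 37100$ ($W = 1060 \cdot 35 = 37100$)
$x{\left(v \right)} = - 5 v$ ($x{\left(v \right)} = v \left(-5\right) = - 5 v$)
$\left(x{\left(-429 \right)} + W\right) + \left(191893 - -579800\right) = \left(\left(-5\right) \left(-429\right) + 37100\right) + \left(191893 - -579800\right) = \left(2145 + 37100\right) + \left(191893 + 579800\right) = 39245 + 771693 = 810938$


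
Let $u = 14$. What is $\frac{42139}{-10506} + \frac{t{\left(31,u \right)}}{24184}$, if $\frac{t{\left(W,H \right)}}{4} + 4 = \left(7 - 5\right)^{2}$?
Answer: $- \frac{42139}{10506} \approx -4.0109$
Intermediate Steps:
$t{\left(W,H \right)} = 0$ ($t{\left(W,H \right)} = -16 + 4 \left(7 - 5\right)^{2} = -16 + 4 \cdot 2^{2} = -16 + 4 \cdot 4 = -16 + 16 = 0$)
$\frac{42139}{-10506} + \frac{t{\left(31,u \right)}}{24184} = \frac{42139}{-10506} + \frac{0}{24184} = 42139 \left(- \frac{1}{10506}\right) + 0 \cdot \frac{1}{24184} = - \frac{42139}{10506} + 0 = - \frac{42139}{10506}$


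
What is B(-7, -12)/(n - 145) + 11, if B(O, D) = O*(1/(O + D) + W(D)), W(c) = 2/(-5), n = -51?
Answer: 29217/2660 ≈ 10.984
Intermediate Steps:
W(c) = -⅖ (W(c) = 2*(-⅕) = -⅖)
B(O, D) = O*(-⅖ + 1/(D + O)) (B(O, D) = O*(1/(O + D) - ⅖) = O*(1/(D + O) - ⅖) = O*(-⅖ + 1/(D + O)))
B(-7, -12)/(n - 145) + 11 = ((⅕)*(-7)*(5 - 2*(-12) - 2*(-7))/(-12 - 7))/(-51 - 145) + 11 = ((⅕)*(-7)*(5 + 24 + 14)/(-19))/(-196) + 11 = -(-7)*(-1)*43/(980*19) + 11 = -1/196*301/95 + 11 = -43/2660 + 11 = 29217/2660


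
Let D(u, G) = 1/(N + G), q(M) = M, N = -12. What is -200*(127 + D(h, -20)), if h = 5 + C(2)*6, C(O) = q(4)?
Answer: -101575/4 ≈ -25394.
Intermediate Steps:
C(O) = 4
h = 29 (h = 5 + 4*6 = 5 + 24 = 29)
D(u, G) = 1/(-12 + G)
-200*(127 + D(h, -20)) = -200*(127 + 1/(-12 - 20)) = -200*(127 + 1/(-32)) = -200*(127 - 1/32) = -200*4063/32 = -101575/4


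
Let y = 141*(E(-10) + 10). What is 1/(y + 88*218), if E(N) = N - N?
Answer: 1/20594 ≈ 4.8558e-5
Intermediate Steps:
E(N) = 0
y = 1410 (y = 141*(0 + 10) = 141*10 = 1410)
1/(y + 88*218) = 1/(1410 + 88*218) = 1/(1410 + 19184) = 1/20594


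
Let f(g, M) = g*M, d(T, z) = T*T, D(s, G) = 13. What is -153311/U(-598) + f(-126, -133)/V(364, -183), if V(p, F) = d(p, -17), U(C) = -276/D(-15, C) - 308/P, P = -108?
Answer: 72755144793/8721752 ≈ 8341.8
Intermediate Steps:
U(C) = -6451/351 (U(C) = -276/13 - 308/(-108) = -276*1/13 - 308*(-1/108) = -276/13 + 77/27 = -6451/351)
d(T, z) = T**2
V(p, F) = p**2
f(g, M) = M*g
-153311/U(-598) + f(-126, -133)/V(364, -183) = -153311/(-6451/351) + (-133*(-126))/(364**2) = -153311*(-351/6451) + 16758/132496 = 53812161/6451 + 16758*(1/132496) = 53812161/6451 + 171/1352 = 72755144793/8721752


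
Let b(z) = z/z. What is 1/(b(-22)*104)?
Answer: 1/104 ≈ 0.0096154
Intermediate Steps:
b(z) = 1
1/(b(-22)*104) = 1/(1*104) = 1/104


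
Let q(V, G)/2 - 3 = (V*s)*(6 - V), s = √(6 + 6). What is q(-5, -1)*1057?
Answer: 6342 - 232540*√3 ≈ -3.9643e+5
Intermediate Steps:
s = 2*√3 (s = √12 = 2*√3 ≈ 3.4641)
q(V, G) = 6 + 4*V*√3*(6 - V) (q(V, G) = 6 + 2*((V*(2*√3))*(6 - V)) = 6 + 2*((2*V*√3)*(6 - V)) = 6 + 2*(2*V*√3*(6 - V)) = 6 + 4*V*√3*(6 - V))
q(-5, -1)*1057 = (6 - 4*√3*(-5)² + 24*(-5)*√3)*1057 = (6 - 4*√3*25 - 120*√3)*1057 = (6 - 100*√3 - 120*√3)*1057 = (6 - 220*√3)*1057 = 6342 - 232540*√3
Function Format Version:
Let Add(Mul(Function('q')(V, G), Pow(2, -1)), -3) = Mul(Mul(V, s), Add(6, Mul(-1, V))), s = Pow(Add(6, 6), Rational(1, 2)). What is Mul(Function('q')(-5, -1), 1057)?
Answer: Add(6342, Mul(-232540, Pow(3, Rational(1, 2)))) ≈ -3.9643e+5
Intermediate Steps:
s = Mul(2, Pow(3, Rational(1, 2))) (s = Pow(12, Rational(1, 2)) = Mul(2, Pow(3, Rational(1, 2))) ≈ 3.4641)
Function('q')(V, G) = Add(6, Mul(4, V, Pow(3, Rational(1, 2)), Add(6, Mul(-1, V)))) (Function('q')(V, G) = Add(6, Mul(2, Mul(Mul(V, Mul(2, Pow(3, Rational(1, 2)))), Add(6, Mul(-1, V))))) = Add(6, Mul(2, Mul(Mul(2, V, Pow(3, Rational(1, 2))), Add(6, Mul(-1, V))))) = Add(6, Mul(2, Mul(2, V, Pow(3, Rational(1, 2)), Add(6, Mul(-1, V))))) = Add(6, Mul(4, V, Pow(3, Rational(1, 2)), Add(6, Mul(-1, V)))))
Mul(Function('q')(-5, -1), 1057) = Mul(Add(6, Mul(-4, Pow(3, Rational(1, 2)), Pow(-5, 2)), Mul(24, -5, Pow(3, Rational(1, 2)))), 1057) = Mul(Add(6, Mul(-4, Pow(3, Rational(1, 2)), 25), Mul(-120, Pow(3, Rational(1, 2)))), 1057) = Mul(Add(6, Mul(-100, Pow(3, Rational(1, 2))), Mul(-120, Pow(3, Rational(1, 2)))), 1057) = Mul(Add(6, Mul(-220, Pow(3, Rational(1, 2)))), 1057) = Add(6342, Mul(-232540, Pow(3, Rational(1, 2))))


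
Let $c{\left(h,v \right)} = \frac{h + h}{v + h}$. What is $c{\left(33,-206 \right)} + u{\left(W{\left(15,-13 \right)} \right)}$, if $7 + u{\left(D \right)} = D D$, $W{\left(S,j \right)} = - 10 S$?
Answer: $\frac{3891223}{173} \approx 22493.0$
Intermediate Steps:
$c{\left(h,v \right)} = \frac{2 h}{h + v}$
$u{\left(D \right)} = -7 + D^{2}$ ($u{\left(D \right)} = -7 + D D = -7 + D^{2}$)
$c{\left(33,-206 \right)} + u{\left(W{\left(15,-13 \right)} \right)} = 2 \cdot 33 \frac{1}{33 - 206} - \left(7 - \left(\left(-10\right) 15\right)^{2}\right) = 2 \cdot 33 \frac{1}{-173} - \left(7 - \left(-150\right)^{2}\right) = 2 \cdot 33 \left(- \frac{1}{173}\right) + \left(-7 + 22500\right) = - \frac{66}{173} + 22493 = \frac{3891223}{173}$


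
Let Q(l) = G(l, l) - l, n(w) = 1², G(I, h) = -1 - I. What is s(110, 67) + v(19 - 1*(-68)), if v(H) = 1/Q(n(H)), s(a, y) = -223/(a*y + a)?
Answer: -8149/22440 ≈ -0.36315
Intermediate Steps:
n(w) = 1
s(a, y) = -223/(a + a*y)
Q(l) = -1 - 2*l (Q(l) = (-1 - l) - l = -1 - 2*l)
v(H) = -⅓ (v(H) = 1/(-1 - 2*1) = 1/(-1 - 2) = 1/(-3) = -⅓)
s(110, 67) + v(19 - 1*(-68)) = -223/(110*(1 + 67)) - ⅓ = -223*1/110/68 - ⅓ = -223*1/110*1/68 - ⅓ = -223/7480 - ⅓ = -8149/22440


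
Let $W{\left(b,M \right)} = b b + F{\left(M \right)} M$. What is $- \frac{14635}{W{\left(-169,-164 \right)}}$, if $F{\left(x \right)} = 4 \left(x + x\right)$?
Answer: $- \frac{14635}{243729} \approx -0.060046$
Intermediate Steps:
$F{\left(x \right)} = 8 x$ ($F{\left(x \right)} = 4 \cdot 2 x = 8 x$)
$W{\left(b,M \right)} = b^{2} + 8 M^{2}$ ($W{\left(b,M \right)} = b b + 8 M M = b^{2} + 8 M^{2}$)
$- \frac{14635}{W{\left(-169,-164 \right)}} = - \frac{14635}{\left(-169\right)^{2} + 8 \left(-164\right)^{2}} = - \frac{14635}{28561 + 8 \cdot 26896} = - \frac{14635}{28561 + 215168} = - \frac{14635}{243729}$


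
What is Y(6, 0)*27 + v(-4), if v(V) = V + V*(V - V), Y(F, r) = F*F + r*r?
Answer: 968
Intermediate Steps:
Y(F, r) = F² + r²
v(V) = V (v(V) = V + V*0 = V + 0 = V)
Y(6, 0)*27 + v(-4) = (6² + 0²)*27 - 4 = (36 + 0)*27 - 4 = 36*27 - 4 = 972 - 4 = 968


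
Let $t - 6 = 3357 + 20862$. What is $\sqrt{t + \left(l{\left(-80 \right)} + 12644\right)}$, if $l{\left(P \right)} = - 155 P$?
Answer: $\sqrt{49269} \approx 221.97$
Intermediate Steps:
$t = 24225$ ($t = 6 + \left(3357 + 20862\right) = 6 + 24219 = 24225$)
$\sqrt{t + \left(l{\left(-80 \right)} + 12644\right)} = \sqrt{24225 + \left(\left(-155\right) \left(-80\right) + 12644\right)} = \sqrt{24225 + \left(12400 + 12644\right)} = \sqrt{24225 + 25044} = \sqrt{49269}$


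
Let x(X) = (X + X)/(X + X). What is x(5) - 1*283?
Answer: -282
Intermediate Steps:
x(X) = 1 (x(X) = (2*X)/((2*X)) = (2*X)*(1/(2*X)) = 1)
x(5) - 1*283 = 1 - 1*283 = 1 - 283 = -282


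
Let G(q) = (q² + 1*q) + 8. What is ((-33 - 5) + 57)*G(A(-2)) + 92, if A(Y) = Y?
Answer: 282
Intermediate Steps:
G(q) = 8 + q + q² (G(q) = (q² + q) + 8 = (q + q²) + 8 = 8 + q + q²)
((-33 - 5) + 57)*G(A(-2)) + 92 = ((-33 - 5) + 57)*(8 - 2 + (-2)²) + 92 = (-38 + 57)*(8 - 2 + 4) + 92 = 19*10 + 92 = 190 + 92 = 282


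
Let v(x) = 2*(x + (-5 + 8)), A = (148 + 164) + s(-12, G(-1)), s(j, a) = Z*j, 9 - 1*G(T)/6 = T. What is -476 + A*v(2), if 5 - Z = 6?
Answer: 2764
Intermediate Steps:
Z = -1 (Z = 5 - 1*6 = 5 - 6 = -1)
G(T) = 54 - 6*T
s(j, a) = -j
A = 324 (A = (148 + 164) - 1*(-12) = 312 + 12 = 324)
v(x) = 6 + 2*x (v(x) = 2*(x + 3) = 2*(3 + x) = 6 + 2*x)
-476 + A*v(2) = -476 + 324*(6 + 2*2) = -476 + 324*(6 + 4) = -476 + 324*10 = -476 + 3240 = 2764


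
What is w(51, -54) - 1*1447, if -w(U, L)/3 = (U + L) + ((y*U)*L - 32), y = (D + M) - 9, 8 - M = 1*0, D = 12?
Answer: 89540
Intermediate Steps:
M = 8 (M = 8 - 0 = 8 - 1*0 = 8 + 0 = 8)
y = 11 (y = (12 + 8) - 9 = 20 - 9 = 11)
w(U, L) = 96 - 3*L - 3*U - 33*L*U (w(U, L) = -3*((U + L) + ((11*U)*L - 32)) = -3*((L + U) + (11*L*U - 32)) = -3*((L + U) + (-32 + 11*L*U)) = -3*(-32 + L + U + 11*L*U) = 96 - 3*L - 3*U - 33*L*U)
w(51, -54) - 1*1447 = (96 - 3*(-54) - 3*51 - 33*(-54)*51) - 1*1447 = (96 + 162 - 153 + 90882) - 1447 = 90987 - 1447 = 89540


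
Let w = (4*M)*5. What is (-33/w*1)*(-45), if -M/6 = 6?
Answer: -33/16 ≈ -2.0625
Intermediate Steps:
M = -36 (M = -6*6 = -36)
w = -720 (w = (4*(-36))*5 = -144*5 = -720)
(-33/w*1)*(-45) = (-33/(-720)*1)*(-45) = (-33*(-1/720)*1)*(-45) = ((11/240)*1)*(-45) = (11/240)*(-45) = -33/16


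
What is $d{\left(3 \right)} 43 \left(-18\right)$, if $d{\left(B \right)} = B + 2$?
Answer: $-3870$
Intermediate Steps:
$d{\left(B \right)} = 2 + B$
$d{\left(3 \right)} 43 \left(-18\right) = \left(2 + 3\right) 43 \left(-18\right) = 5 \cdot 43 \left(-18\right) = 215 \left(-18\right) = -3870$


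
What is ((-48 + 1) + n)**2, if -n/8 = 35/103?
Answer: 26224641/10609 ≈ 2471.9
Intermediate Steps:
n = -280/103 ≈ -2.7184
((-48 + 1) + n)**2 = ((-48 + 1) - 280/103)**2 = (-47 - 280/103)**2 = (-5121/103)**2 = 26224641/10609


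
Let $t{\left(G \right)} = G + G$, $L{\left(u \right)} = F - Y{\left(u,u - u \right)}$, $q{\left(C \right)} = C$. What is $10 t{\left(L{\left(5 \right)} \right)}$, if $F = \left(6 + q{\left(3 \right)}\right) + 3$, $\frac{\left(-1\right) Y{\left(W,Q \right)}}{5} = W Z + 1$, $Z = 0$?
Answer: $340$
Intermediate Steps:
$Y{\left(W,Q \right)} = -5$ ($Y{\left(W,Q \right)} = - 5 \left(W 0 + 1\right) = - 5 \left(0 + 1\right) = \left(-5\right) 1 = -5$)
$F = 12$ ($F = \left(6 + 3\right) + 3 = 9 + 3 = 12$)
$L{\left(u \right)} = 17$ ($L{\left(u \right)} = 12 - -5 = 12 + 5 = 17$)
$t{\left(G \right)} = 2 G$
$10 t{\left(L{\left(5 \right)} \right)} = 10 \cdot 2 \cdot 17 = 10 \cdot 34 = 340$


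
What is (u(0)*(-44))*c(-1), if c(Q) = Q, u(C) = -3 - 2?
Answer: -220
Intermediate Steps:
u(C) = -5
(u(0)*(-44))*c(-1) = -5*(-44)*(-1) = 220*(-1) = -220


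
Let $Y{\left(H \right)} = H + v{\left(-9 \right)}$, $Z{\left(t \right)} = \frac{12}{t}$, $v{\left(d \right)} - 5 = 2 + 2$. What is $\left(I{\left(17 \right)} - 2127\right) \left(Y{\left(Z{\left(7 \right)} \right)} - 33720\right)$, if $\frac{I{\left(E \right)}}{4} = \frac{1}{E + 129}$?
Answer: $\frac{36638049585}{511} \approx 7.1699 \cdot 10^{7}$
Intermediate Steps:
$v{\left(d \right)} = 9$ ($v{\left(d \right)} = 5 + \left(2 + 2\right) = 5 + 4 = 9$)
$Y{\left(H \right)} = 9 + H$ ($Y{\left(H \right)} = H + 9 = 9 + H$)
$I{\left(E \right)} = \frac{4}{129 + E}$ ($I{\left(E \right)} = \frac{4}{E + 129} = \frac{4}{129 + E}$)
$\left(I{\left(17 \right)} - 2127\right) \left(Y{\left(Z{\left(7 \right)} \right)} - 33720\right) = \left(\frac{4}{129 + 17} - 2127\right) \left(\left(9 + \frac{12}{7}\right) - 33720\right) = \left(\frac{4}{146} - 2127\right) \left(\left(9 + 12 \cdot \frac{1}{7}\right) - 33720\right) = \left(4 \cdot \frac{1}{146} - 2127\right) \left(\left(9 + \frac{12}{7}\right) - 33720\right) = \left(\frac{2}{73} - 2127\right) \left(\frac{75}{7} - 33720\right) = \left(- \frac{155269}{73}\right) \left(- \frac{235965}{7}\right) = \frac{36638049585}{511}$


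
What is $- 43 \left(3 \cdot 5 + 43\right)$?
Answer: $-2494$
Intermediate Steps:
$- 43 \left(3 \cdot 5 + 43\right) = - 43 \left(15 + 43\right) = \left(-43\right) 58 = -2494$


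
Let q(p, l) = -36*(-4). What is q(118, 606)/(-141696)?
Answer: -1/984 ≈ -0.0010163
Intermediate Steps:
q(p, l) = 144
q(118, 606)/(-141696) = 144/(-141696) = 144*(-1/141696) = -1/984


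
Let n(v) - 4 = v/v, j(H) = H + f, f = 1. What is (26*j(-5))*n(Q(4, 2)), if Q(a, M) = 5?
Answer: -520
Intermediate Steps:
j(H) = 1 + H (j(H) = H + 1 = 1 + H)
n(v) = 5 (n(v) = 4 + v/v = 4 + 1 = 5)
(26*j(-5))*n(Q(4, 2)) = (26*(1 - 5))*5 = (26*(-4))*5 = -104*5 = -520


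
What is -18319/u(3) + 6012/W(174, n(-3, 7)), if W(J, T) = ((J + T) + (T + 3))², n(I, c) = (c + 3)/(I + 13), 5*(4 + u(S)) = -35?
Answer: 587025211/352451 ≈ 1665.6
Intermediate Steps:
u(S) = -11 (u(S) = -4 + (⅕)*(-35) = -4 - 7 = -11)
n(I, c) = (3 + c)/(13 + I)
W(J, T) = (3 + J + 2*T)² (W(J, T) = ((J + T) + (3 + T))² = (3 + J + 2*T)²)
-18319/u(3) + 6012/W(174, n(-3, 7)) = -18319/(-11) + 6012/((3 + 174 + 2*((3 + 7)/(13 - 3)))²) = -18319*(-1/11) + 6012/((3 + 174 + 2*(10/10))²) = 18319/11 + 6012/((3 + 174 + 2*((⅒)*10))²) = 18319/11 + 6012/((3 + 174 + 2*1)²) = 18319/11 + 6012/((3 + 174 + 2)²) = 18319/11 + 6012/(179²) = 18319/11 + 6012/32041 = 587025211/352451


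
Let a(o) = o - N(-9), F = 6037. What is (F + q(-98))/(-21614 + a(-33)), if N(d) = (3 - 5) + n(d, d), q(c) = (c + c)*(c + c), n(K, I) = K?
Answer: -44453/21636 ≈ -2.0546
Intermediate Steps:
q(c) = 4*c² (q(c) = (2*c)*(2*c) = 4*c²)
N(d) = -2 + d (N(d) = (3 - 5) + d = -2 + d)
a(o) = 11 + o (a(o) = o - (-2 - 9) = o - 1*(-11) = o + 11 = 11 + o)
(F + q(-98))/(-21614 + a(-33)) = (6037 + 4*(-98)²)/(-21614 + (11 - 33)) = (6037 + 4*9604)/(-21614 - 22) = (6037 + 38416)/(-21636) = 44453*(-1/21636) = -44453/21636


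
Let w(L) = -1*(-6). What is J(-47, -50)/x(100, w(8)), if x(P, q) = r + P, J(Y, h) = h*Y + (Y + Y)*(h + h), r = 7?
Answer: 11750/107 ≈ 109.81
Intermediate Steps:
w(L) = 6
J(Y, h) = 5*Y*h (J(Y, h) = Y*h + (2*Y)*(2*h) = Y*h + 4*Y*h = 5*Y*h)
x(P, q) = 7 + P
J(-47, -50)/x(100, w(8)) = (5*(-47)*(-50))/(7 + 100) = 11750/107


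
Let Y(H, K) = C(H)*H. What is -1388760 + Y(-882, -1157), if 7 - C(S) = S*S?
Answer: 684734034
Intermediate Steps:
C(S) = 7 - S**2 (C(S) = 7 - S*S = 7 - S**2)
Y(H, K) = H*(7 - H**2) (Y(H, K) = (7 - H**2)*H = H*(7 - H**2))
-1388760 + Y(-882, -1157) = -1388760 - 882*(7 - 1*(-882)**2) = -1388760 - 882*(7 - 1*777924) = -1388760 - 882*(7 - 777924) = -1388760 - 882*(-777917) = -1388760 + 686122794 = 684734034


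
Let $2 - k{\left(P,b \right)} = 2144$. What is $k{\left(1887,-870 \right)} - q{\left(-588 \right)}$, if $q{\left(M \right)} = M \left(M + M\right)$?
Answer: $-693630$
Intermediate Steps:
$k{\left(P,b \right)} = -2142$ ($k{\left(P,b \right)} = 2 - 2144 = -2142$)
$q{\left(M \right)} = 2 M^{2}$ ($q{\left(M \right)} = M 2 M = 2 M^{2}$)
$k{\left(1887,-870 \right)} - q{\left(-588 \right)} = -2142 - 2 \left(-588\right)^{2} = -2142 - 2 \cdot 345744 = -2142 - 691488 = -693630$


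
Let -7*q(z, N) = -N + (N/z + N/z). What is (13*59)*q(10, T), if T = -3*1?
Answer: -9204/35 ≈ -262.97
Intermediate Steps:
T = -3
q(z, N) = N/7 - 2*N/(7*z) (q(z, N) = -(-N + (N/z + N/z))/7 = -(-N + 2*N/z)/7 = N/7 - 2*N/(7*z))
(13*59)*q(10, T) = (13*59)*((⅐)*(-3)*(-2 + 10)/10) = 767*((⅐)*(-3)*(⅒)*8) = 767*(-12/35) = -9204/35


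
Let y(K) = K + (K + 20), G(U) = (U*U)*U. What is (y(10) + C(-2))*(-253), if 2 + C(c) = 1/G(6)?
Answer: -2076877/216 ≈ -9615.2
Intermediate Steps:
G(U) = U³ (G(U) = U²*U = U³)
y(K) = 20 + 2*K (y(K) = K + (20 + K) = 20 + 2*K)
C(c) = -431/216 (C(c) = -2 + 1/(6³) = -2 + 1/216 = -431/216)
(y(10) + C(-2))*(-253) = ((20 + 2*10) - 431/216)*(-253) = ((20 + 20) - 431/216)*(-253) = (40 - 431/216)*(-253) = (8209/216)*(-253) = -2076877/216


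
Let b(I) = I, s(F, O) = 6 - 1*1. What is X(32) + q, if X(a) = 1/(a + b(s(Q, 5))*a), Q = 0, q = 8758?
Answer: 1681537/192 ≈ 8758.0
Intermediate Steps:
s(F, O) = 5 (s(F, O) = 6 - 1 = 5)
X(a) = 1/(6*a) (X(a) = 1/(a + 5*a) = 1/(6*a))
X(32) + q = (⅙)/32 + 8758 = (⅙)*(1/32) + 8758 = 1/192 + 8758 = 1681537/192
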